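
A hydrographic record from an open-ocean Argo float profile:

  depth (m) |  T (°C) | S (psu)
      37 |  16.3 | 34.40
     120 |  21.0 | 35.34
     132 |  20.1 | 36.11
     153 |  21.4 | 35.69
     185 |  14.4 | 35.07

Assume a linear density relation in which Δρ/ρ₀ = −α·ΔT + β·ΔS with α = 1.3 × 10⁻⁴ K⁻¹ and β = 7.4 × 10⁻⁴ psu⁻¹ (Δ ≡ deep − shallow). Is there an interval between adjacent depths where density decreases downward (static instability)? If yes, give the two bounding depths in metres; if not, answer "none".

132–153 m

Evaluate Δρ/ρ₀ = −αΔT + βΔS across each adjacent pair:
  37–120 m: −αΔT+βΔS = −(1.3 × 10⁻⁴)(+4.7)+(7.4 × 10⁻⁴)(+0.94) = 8.5 × 10⁻⁵ → stable
  120–132 m: −αΔT+βΔS = −(1.3 × 10⁻⁴)(-0.9)+(7.4 × 10⁻⁴)(+0.77) = 6.9 × 10⁻⁴ → stable
  132–153 m: −αΔT+βΔS = −(1.3 × 10⁻⁴)(+1.3)+(7.4 × 10⁻⁴)(-0.42) = -4.8 × 10⁻⁴ → UNSTABLE
  153–185 m: −αΔT+βΔS = −(1.3 × 10⁻⁴)(-7.0)+(7.4 × 10⁻⁴)(-0.62) = 4.5 × 10⁻⁴ → stable
The 132–153 m interval has Δρ < 0: lighter water underlies denser water.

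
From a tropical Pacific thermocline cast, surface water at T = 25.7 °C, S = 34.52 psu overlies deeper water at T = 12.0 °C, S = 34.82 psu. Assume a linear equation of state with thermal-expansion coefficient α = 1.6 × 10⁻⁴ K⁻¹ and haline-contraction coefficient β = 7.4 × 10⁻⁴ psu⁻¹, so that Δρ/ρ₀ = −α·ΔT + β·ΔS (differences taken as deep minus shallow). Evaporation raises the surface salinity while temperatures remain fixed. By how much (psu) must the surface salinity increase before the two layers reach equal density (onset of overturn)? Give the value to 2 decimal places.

Neutral buoyancy requires −α(T_deep − T_surf) + β(S_deep − S_surf′) = 0.
S_surf′ = S_deep − (α/β)·ΔT = 34.82 − (1.6 × 10⁻⁴/7.4 × 10⁻⁴)·(-13.7) = 37.7822 psu.
Increase required: 37.7822 − 34.52 = 3.2622 psu.

3.26 psu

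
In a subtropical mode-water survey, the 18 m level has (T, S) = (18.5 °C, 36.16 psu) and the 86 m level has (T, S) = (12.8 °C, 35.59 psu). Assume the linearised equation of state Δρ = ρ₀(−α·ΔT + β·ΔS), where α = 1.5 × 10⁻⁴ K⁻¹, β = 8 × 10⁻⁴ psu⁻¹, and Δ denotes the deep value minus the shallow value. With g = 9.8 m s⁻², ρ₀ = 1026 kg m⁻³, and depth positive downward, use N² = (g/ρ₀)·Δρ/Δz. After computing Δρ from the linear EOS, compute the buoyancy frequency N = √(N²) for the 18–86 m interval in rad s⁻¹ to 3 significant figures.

7.58 × 10⁻³ rad s⁻¹

ΔT = -5.7 K, ΔS = -0.57 psu (deep − shallow).
Δρ/ρ₀ = −αΔT + βΔS = 8.55 × 10⁻⁴ − 4.56 × 10⁻⁴ = 3.99 × 10⁻⁴, so Δρ ≈ 0.4094 kg m⁻³.
N² = (g/ρ₀)·Δρ/Δz = g·(Δρ/ρ₀)/Δz = 9.8 × 3.99 × 10⁻⁴ / 68 = 5.7503 × 10⁻⁵ s⁻².
N = √(5.7503 × 10⁻⁵) = 7.5831 × 10⁻³ rad s⁻¹ ≈ 7.58 × 10⁻³ rad s⁻¹.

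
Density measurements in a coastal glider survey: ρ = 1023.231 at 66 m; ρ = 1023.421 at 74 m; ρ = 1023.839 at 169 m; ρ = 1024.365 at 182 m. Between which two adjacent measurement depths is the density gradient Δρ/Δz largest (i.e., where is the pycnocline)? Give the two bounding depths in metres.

Compute the density gradient over each adjacent pair:
  66–74 m: Δρ/Δz = 0.190/8 = 0.024 kg m⁻⁴
  74–169 m: Δρ/Δz = 0.418/95 = 4.4 × 10⁻³ kg m⁻⁴
  169–182 m: Δρ/Δz = 0.526/13 = 0.040 kg m⁻⁴
The largest gradient is in the 169–182 m interval — the pycnocline.

169–182 m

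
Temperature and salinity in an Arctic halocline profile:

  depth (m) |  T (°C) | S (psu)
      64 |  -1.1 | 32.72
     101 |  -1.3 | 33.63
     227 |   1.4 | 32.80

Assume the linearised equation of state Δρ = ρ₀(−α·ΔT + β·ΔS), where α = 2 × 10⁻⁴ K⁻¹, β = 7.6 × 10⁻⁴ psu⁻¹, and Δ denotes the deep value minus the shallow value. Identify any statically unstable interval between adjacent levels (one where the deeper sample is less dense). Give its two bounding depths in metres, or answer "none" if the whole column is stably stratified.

101–227 m

Evaluate Δρ/ρ₀ = −αΔT + βΔS across each adjacent pair:
  64–101 m: −αΔT+βΔS = −(2 × 10⁻⁴)(-0.2)+(7.6 × 10⁻⁴)(+0.91) = 7.3 × 10⁻⁴ → stable
  101–227 m: −αΔT+βΔS = −(2 × 10⁻⁴)(+2.7)+(7.6 × 10⁻⁴)(-0.83) = -1.2 × 10⁻³ → UNSTABLE
The 101–227 m interval has Δρ < 0: lighter water underlies denser water.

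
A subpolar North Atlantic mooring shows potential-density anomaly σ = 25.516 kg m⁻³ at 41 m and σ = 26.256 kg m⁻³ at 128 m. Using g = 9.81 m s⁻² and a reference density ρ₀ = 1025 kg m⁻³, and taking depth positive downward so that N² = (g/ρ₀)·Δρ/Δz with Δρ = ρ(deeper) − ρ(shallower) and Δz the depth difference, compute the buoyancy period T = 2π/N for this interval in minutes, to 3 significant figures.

11.6 min

Δρ = 1026.256 − 1025.516 = 0.740 kg m⁻³ over Δz = 128 − 41 = 87 m.
N² = (9.81/1025) × (0.740/87) = 8.1406 × 10⁻⁵ s⁻².
N = √(8.1406 × 10⁻⁵) = 9.0225 × 10⁻³ rad s⁻¹, so T = 2π/N = 696.39 s = 11.607 min ≈ 11.6 min.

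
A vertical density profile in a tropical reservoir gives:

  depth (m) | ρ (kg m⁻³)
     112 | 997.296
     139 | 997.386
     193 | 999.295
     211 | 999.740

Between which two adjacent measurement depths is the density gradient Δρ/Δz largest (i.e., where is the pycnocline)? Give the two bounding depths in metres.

139–193 m

Compute the density gradient over each adjacent pair:
  112–139 m: Δρ/Δz = 0.090/27 = 3.3 × 10⁻³ kg m⁻⁴
  139–193 m: Δρ/Δz = 1.909/54 = 0.035 kg m⁻⁴
  193–211 m: Δρ/Δz = 0.445/18 = 0.025 kg m⁻⁴
The largest gradient is in the 139–193 m interval — the pycnocline.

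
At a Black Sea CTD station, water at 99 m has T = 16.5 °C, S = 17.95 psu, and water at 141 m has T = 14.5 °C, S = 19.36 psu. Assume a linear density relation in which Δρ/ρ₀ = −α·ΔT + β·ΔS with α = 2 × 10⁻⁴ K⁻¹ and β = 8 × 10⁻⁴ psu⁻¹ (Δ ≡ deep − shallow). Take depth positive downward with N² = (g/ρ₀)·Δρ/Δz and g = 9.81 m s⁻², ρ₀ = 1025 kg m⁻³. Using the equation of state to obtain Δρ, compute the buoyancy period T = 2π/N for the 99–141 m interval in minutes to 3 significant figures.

ΔT = -2.0 K, ΔS = +1.41 psu (deep − shallow).
Δρ/ρ₀ = −αΔT + βΔS = 4.00 × 10⁻⁴ + 1.128 × 10⁻³ = 1.528 × 10⁻³, so Δρ ≈ 1.566 kg m⁻³.
N² = (g/ρ₀)·Δρ/Δz = g·(Δρ/ρ₀)/Δz = 9.81 × 1.528 × 10⁻³ / 42 = 3.5690 × 10⁻⁴ s⁻².
N = √(3.5690 × 10⁻⁴) = 0.018892 rad s⁻¹ → T = 2π/N = 332.58 s = 5.5430 min ≈ 5.54 min.

5.54 min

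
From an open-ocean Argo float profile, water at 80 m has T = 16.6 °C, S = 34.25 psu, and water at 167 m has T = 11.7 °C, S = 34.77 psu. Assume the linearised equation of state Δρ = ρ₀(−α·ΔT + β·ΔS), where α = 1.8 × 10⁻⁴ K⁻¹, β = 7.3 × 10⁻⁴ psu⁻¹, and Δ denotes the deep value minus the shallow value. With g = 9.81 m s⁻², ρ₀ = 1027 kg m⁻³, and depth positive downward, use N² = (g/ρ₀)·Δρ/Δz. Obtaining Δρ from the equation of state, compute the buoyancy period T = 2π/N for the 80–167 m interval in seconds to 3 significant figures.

527 s

ΔT = -4.9 K, ΔS = +0.52 psu (deep − shallow).
Δρ/ρ₀ = −αΔT + βΔS = 8.82 × 10⁻⁴ + 3.796 × 10⁻⁴ = 1.2616 × 10⁻³, so Δρ ≈ 1.296 kg m⁻³.
N² = (g/ρ₀)·Δρ/Δz = g·(Δρ/ρ₀)/Δz = 9.81 × 1.2616 × 10⁻³ / 87 = 1.4226 × 10⁻⁴ s⁻².
N = √(1.4226 × 10⁻⁴) = 0.011927 rad s⁻¹ → T = 2π/N = 526.80 s ≈ 527 s.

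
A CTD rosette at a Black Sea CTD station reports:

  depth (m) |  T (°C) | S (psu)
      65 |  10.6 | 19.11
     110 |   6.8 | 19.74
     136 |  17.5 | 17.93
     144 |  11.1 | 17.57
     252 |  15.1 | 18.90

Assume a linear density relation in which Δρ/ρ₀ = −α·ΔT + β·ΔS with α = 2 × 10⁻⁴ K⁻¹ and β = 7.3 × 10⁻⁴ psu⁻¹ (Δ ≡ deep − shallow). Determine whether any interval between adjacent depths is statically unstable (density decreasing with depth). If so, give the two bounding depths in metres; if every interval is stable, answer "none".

110–136 m

Evaluate Δρ/ρ₀ = −αΔT + βΔS across each adjacent pair:
  65–110 m: −αΔT+βΔS = −(2 × 10⁻⁴)(-3.8)+(7.3 × 10⁻⁴)(+0.63) = 1.2 × 10⁻³ → stable
  110–136 m: −αΔT+βΔS = −(2 × 10⁻⁴)(+10.7)+(7.3 × 10⁻⁴)(-1.81) = -3.5 × 10⁻³ → UNSTABLE
  136–144 m: −αΔT+βΔS = −(2 × 10⁻⁴)(-6.4)+(7.3 × 10⁻⁴)(-0.36) = 1.0 × 10⁻³ → stable
  144–252 m: −αΔT+βΔS = −(2 × 10⁻⁴)(+4.0)+(7.3 × 10⁻⁴)(+1.33) = 1.7 × 10⁻⁴ → stable
The 110–136 m interval has Δρ < 0: lighter water underlies denser water.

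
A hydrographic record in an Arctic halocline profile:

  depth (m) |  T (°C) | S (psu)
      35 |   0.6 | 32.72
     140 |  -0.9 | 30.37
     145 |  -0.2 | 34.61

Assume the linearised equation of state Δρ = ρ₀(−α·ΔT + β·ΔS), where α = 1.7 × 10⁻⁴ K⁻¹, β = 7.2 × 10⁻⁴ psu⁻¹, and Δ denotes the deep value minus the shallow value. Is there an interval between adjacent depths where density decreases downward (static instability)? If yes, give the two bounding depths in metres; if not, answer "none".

35–140 m

Evaluate Δρ/ρ₀ = −αΔT + βΔS across each adjacent pair:
  35–140 m: −αΔT+βΔS = −(1.7 × 10⁻⁴)(-1.5)+(7.2 × 10⁻⁴)(-2.35) = -1.4 × 10⁻³ → UNSTABLE
  140–145 m: −αΔT+βΔS = −(1.7 × 10⁻⁴)(+0.7)+(7.2 × 10⁻⁴)(+4.24) = 2.9 × 10⁻³ → stable
The 35–140 m interval has Δρ < 0: lighter water underlies denser water.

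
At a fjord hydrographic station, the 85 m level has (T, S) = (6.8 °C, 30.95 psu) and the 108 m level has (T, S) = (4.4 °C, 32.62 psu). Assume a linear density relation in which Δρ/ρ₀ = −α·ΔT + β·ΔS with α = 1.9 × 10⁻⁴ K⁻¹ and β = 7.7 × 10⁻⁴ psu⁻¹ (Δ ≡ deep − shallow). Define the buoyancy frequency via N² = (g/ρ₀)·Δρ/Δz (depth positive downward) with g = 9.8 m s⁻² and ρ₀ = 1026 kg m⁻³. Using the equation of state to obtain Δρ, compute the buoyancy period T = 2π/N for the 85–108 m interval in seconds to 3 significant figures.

231 s

ΔT = -2.4 K, ΔS = +1.67 psu (deep − shallow).
Δρ/ρ₀ = −αΔT + βΔS = 4.56 × 10⁻⁴ + 1.2859 × 10⁻³ = 1.7419 × 10⁻³, so Δρ ≈ 1.787 kg m⁻³.
N² = (g/ρ₀)·Δρ/Δz = g·(Δρ/ρ₀)/Δz = 9.8 × 1.7419 × 10⁻³ / 23 = 7.4220 × 10⁻⁴ s⁻².
N = √(7.4220 × 10⁻⁴) = 0.027243 rad s⁻¹ → T = 2π/N = 230.63 s ≈ 231 s.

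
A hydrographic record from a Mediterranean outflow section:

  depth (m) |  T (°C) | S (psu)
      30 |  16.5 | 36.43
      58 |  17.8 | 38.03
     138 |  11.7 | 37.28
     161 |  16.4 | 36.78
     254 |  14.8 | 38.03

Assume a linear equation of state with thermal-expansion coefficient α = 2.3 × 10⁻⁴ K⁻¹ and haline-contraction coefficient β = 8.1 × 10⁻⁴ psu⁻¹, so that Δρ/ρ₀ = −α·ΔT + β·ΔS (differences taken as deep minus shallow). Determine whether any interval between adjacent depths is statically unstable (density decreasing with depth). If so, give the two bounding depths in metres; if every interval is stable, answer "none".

Evaluate Δρ/ρ₀ = −αΔT + βΔS across each adjacent pair:
  30–58 m: −αΔT+βΔS = −(2.3 × 10⁻⁴)(+1.3)+(8.1 × 10⁻⁴)(+1.60) = 1.0 × 10⁻³ → stable
  58–138 m: −αΔT+βΔS = −(2.3 × 10⁻⁴)(-6.1)+(8.1 × 10⁻⁴)(-0.75) = 8.0 × 10⁻⁴ → stable
  138–161 m: −αΔT+βΔS = −(2.3 × 10⁻⁴)(+4.7)+(8.1 × 10⁻⁴)(-0.50) = -1.5 × 10⁻³ → UNSTABLE
  161–254 m: −αΔT+βΔS = −(2.3 × 10⁻⁴)(-1.6)+(8.1 × 10⁻⁴)(+1.25) = 1.4 × 10⁻³ → stable
The 138–161 m interval has Δρ < 0: lighter water underlies denser water.

138–161 m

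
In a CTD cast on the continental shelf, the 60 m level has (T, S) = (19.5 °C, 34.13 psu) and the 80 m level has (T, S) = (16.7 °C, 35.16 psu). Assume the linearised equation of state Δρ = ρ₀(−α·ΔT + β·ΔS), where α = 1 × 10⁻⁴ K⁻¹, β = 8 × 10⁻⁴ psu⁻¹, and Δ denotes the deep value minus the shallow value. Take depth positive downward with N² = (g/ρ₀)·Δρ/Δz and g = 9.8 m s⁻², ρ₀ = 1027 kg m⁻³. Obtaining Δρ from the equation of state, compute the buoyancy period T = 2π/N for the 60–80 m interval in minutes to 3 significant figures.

ΔT = -2.8 K, ΔS = +1.03 psu (deep − shallow).
Δρ/ρ₀ = −αΔT + βΔS = 2.80 × 10⁻⁴ + 8.24 × 10⁻⁴ = 1.104 × 10⁻³, so Δρ ≈ 1.134 kg m⁻³.
N² = (g/ρ₀)·Δρ/Δz = g·(Δρ/ρ₀)/Δz = 9.8 × 1.104 × 10⁻³ / 20 = 5.4096 × 10⁻⁴ s⁻².
N = √(5.4096 × 10⁻⁴) = 0.023259 rad s⁻¹ → T = 2π/N = 270.14 s = 4.5023 min ≈ 4.50 min.

4.50 min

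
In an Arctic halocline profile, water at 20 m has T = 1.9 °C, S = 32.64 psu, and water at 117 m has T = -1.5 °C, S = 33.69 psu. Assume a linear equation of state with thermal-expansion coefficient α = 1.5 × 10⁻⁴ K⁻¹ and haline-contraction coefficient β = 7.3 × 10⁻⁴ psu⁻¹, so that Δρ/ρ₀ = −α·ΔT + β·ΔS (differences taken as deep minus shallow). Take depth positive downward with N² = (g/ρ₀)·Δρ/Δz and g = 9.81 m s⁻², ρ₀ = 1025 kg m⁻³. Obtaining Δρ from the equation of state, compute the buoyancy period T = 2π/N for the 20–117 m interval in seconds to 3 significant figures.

553 s

ΔT = -3.4 K, ΔS = +1.05 psu (deep − shallow).
Δρ/ρ₀ = −αΔT + βΔS = 5.10 × 10⁻⁴ + 7.665 × 10⁻⁴ = 1.2765 × 10⁻³, so Δρ ≈ 1.308 kg m⁻³.
N² = (g/ρ₀)·Δρ/Δz = g·(Δρ/ρ₀)/Δz = 9.81 × 1.2765 × 10⁻³ / 97 = 1.2910 × 10⁻⁴ s⁻².
N = √(1.2910 × 10⁻⁴) = 0.011362 rad s⁻¹ → T = 2π/N = 553.00 s ≈ 553 s.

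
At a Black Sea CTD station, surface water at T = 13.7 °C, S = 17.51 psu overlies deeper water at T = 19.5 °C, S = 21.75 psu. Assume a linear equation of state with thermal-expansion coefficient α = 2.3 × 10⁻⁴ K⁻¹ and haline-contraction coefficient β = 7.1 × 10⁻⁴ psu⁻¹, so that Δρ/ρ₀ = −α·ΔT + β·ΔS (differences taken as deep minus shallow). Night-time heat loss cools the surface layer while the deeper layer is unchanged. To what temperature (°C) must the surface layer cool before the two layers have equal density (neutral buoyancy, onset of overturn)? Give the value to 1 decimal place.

Neutral buoyancy requires Δρ = 0, i.e. −α(T_deep − T_surf′) + β(S_deep − S_surf) = 0.
T_surf′ = T_deep − (β/α)·ΔS = 19.5 − (7.1 × 10⁻⁴/2.3 × 10⁻⁴)·(+4.24) = 6.411 °C.
Cooling required: 13.7 − (6.411) = 7.289 °C.

6.4 °C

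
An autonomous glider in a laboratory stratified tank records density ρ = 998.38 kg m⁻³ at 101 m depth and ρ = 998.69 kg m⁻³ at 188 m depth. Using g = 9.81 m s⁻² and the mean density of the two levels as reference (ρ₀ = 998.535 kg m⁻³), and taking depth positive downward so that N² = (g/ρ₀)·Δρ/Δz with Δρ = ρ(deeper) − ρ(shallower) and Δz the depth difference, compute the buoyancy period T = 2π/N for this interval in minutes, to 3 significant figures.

Δρ = 998.69 − 998.38 = 0.31 kg m⁻³ over Δz = 188 − 101 = 87 m.
N² = (9.81/998.535) × (0.31/87) = 3.5006 × 10⁻⁵ s⁻².
N = √(3.5006 × 10⁻⁵) = 5.9166 × 10⁻³ rad s⁻¹, so T = 2π/N = 1.0620 × 10³ s = 17.700 min ≈ 17.7 min.

17.7 min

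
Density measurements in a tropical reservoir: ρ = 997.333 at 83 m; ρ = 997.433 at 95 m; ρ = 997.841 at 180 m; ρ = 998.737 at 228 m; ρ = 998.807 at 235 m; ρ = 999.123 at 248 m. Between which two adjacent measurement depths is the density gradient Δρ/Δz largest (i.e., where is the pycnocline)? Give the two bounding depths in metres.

235–248 m

Compute the density gradient over each adjacent pair:
  83–95 m: Δρ/Δz = 0.100/12 = 8.3 × 10⁻³ kg m⁻⁴
  95–180 m: Δρ/Δz = 0.408/85 = 4.8 × 10⁻³ kg m⁻⁴
  180–228 m: Δρ/Δz = 0.896/48 = 0.019 kg m⁻⁴
  228–235 m: Δρ/Δz = 0.070/7 = 0.010 kg m⁻⁴
  235–248 m: Δρ/Δz = 0.316/13 = 0.024 kg m⁻⁴
The largest gradient is in the 235–248 m interval — the pycnocline.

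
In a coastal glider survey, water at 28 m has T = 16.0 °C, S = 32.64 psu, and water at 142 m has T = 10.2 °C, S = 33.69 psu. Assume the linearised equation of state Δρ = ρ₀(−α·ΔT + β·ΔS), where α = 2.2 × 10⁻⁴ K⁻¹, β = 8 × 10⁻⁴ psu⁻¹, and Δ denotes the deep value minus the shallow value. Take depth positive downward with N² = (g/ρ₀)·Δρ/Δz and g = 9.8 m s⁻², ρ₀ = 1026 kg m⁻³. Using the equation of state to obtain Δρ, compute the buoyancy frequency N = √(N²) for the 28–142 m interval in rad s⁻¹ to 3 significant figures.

0.0135 rad s⁻¹

ΔT = -5.8 K, ΔS = +1.05 psu (deep − shallow).
Δρ/ρ₀ = −αΔT + βΔS = 1.276 × 10⁻³ + 8.40 × 10⁻⁴ = 2.116 × 10⁻³, so Δρ ≈ 2.171 kg m⁻³.
N² = (g/ρ₀)·Δρ/Δz = g·(Δρ/ρ₀)/Δz = 9.8 × 2.116 × 10⁻³ / 114 = 1.8190 × 10⁻⁴ s⁻².
N = √(1.8190 × 10⁻⁴) = 0.013487 rad s⁻¹ ≈ 0.0135 rad s⁻¹.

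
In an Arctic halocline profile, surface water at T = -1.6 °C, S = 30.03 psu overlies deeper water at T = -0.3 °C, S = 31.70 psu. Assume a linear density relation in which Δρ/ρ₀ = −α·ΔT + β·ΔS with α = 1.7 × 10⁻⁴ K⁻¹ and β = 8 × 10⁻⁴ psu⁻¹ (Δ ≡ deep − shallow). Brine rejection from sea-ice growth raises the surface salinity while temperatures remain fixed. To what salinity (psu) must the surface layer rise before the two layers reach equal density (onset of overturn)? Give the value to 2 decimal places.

31.42 psu

Neutral buoyancy requires −α(T_deep − T_surf) + β(S_deep − S_surf′) = 0.
S_surf′ = S_deep − (α/β)·ΔT = 31.70 − (1.7 × 10⁻⁴/8 × 10⁻⁴)·(+1.3) = 31.4237 psu.
Increase required: 31.4237 − 30.03 = 1.3937 psu.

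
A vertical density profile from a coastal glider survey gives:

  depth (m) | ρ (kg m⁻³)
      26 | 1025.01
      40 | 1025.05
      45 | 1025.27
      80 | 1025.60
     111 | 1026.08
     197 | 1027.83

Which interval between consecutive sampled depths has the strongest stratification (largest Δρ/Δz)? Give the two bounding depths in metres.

Compute the density gradient over each adjacent pair:
  26–40 m: Δρ/Δz = 0.04/14 = 2.9 × 10⁻³ kg m⁻⁴
  40–45 m: Δρ/Δz = 0.22/5 = 0.044 kg m⁻⁴
  45–80 m: Δρ/Δz = 0.33/35 = 9.4 × 10⁻³ kg m⁻⁴
  80–111 m: Δρ/Δz = 0.48/31 = 0.015 kg m⁻⁴
  111–197 m: Δρ/Δz = 1.75/86 = 0.020 kg m⁻⁴
The largest gradient is in the 40–45 m interval — the pycnocline.

40–45 m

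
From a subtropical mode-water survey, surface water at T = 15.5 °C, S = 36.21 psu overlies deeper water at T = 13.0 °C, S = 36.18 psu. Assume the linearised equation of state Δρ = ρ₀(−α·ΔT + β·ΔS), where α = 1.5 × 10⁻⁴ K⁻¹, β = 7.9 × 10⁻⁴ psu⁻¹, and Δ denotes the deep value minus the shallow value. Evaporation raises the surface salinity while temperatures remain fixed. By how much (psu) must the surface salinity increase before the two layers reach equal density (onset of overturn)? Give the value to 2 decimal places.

0.44 psu

Neutral buoyancy requires −α(T_deep − T_surf) + β(S_deep − S_surf′) = 0.
S_surf′ = S_deep − (α/β)·ΔT = 36.18 − (1.5 × 10⁻⁴/7.9 × 10⁻⁴)·(-2.5) = 36.6547 psu.
Increase required: 36.6547 − 36.21 = 0.4447 psu.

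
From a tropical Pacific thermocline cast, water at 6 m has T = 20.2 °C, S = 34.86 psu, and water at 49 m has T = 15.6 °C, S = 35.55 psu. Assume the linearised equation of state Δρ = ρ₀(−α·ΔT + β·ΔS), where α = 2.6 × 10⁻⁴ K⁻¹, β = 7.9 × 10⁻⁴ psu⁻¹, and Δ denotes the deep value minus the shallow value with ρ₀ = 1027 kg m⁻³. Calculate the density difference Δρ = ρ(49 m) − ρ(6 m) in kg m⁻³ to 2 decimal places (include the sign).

+1.79 kg m⁻³

ΔT = -4.6 K, ΔS = +0.69 psu (deep − shallow).
Δρ/ρ₀ = −(2.6 × 10⁻⁴)(-4.6) + (7.9 × 10⁻⁴)(+0.69) = 1.7411 × 10⁻³.
Δρ = 1027 × (1.7411 × 10⁻³) = +1.79 kg m⁻³.
Positive Δρ: denser below, stable.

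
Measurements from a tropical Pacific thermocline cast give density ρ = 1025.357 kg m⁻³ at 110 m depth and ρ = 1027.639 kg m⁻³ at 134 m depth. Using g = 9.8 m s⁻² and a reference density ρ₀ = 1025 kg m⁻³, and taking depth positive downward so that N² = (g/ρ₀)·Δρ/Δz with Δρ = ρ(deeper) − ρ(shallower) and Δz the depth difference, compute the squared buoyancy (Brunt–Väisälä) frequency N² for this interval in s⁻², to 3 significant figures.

Δρ = 1027.639 − 1025.357 = 2.282 kg m⁻³ over Δz = 134 − 110 = 24 m.
N² = (9.8/1025) × (2.282/24) = 9.0909 × 10⁻⁴ s⁻² ≈ 9.09 × 10⁻⁴ s⁻².

9.09 × 10⁻⁴ s⁻²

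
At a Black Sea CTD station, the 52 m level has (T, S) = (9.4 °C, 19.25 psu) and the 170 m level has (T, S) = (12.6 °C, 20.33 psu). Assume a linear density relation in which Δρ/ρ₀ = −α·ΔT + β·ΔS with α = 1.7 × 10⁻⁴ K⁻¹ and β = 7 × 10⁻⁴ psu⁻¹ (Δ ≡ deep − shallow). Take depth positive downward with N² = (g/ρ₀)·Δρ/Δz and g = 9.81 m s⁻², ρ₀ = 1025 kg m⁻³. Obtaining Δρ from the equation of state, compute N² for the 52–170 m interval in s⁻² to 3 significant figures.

1.76 × 10⁻⁵ s⁻²

ΔT = +3.2 K, ΔS = +1.08 psu (deep − shallow).
Δρ/ρ₀ = −αΔT + βΔS = -5.44 × 10⁻⁴ + 7.56 × 10⁻⁴ = 2.12 × 10⁻⁴, so Δρ ≈ 0.2173 kg m⁻³.
N² = (g/ρ₀)·Δρ/Δz = g·(Δρ/ρ₀)/Δz = 9.81 × 2.12 × 10⁻⁴ / 118 = 1.7625 × 10⁻⁵ s⁻² ≈ 1.76 × 10⁻⁵ s⁻².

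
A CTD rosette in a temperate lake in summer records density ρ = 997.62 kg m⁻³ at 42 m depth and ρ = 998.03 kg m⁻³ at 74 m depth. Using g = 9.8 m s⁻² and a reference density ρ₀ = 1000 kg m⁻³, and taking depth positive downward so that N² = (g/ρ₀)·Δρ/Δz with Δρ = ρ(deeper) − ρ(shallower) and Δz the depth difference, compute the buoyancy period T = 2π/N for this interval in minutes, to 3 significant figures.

9.35 min

Δρ = 998.03 − 997.62 = 0.41 kg m⁻³ over Δz = 74 − 42 = 32 m.
N² = (9.8/1000) × (0.41/32) = 1.2556 × 10⁻⁴ s⁻².
N = √(1.2556 × 10⁻⁴) = 0.011205 rad s⁻¹, so T = 2π/N = 560.75 s = 9.3458 min ≈ 9.35 min.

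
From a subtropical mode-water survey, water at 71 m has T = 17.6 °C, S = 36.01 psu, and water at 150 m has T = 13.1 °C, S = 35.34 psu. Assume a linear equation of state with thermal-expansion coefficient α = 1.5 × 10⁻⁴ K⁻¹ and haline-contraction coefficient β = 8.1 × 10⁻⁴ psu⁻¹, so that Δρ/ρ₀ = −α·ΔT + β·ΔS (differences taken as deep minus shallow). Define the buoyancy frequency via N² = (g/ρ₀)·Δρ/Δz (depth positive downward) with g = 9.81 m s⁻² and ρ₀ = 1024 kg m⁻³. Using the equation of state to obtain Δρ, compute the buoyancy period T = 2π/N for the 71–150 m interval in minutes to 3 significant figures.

ΔT = -4.5 K, ΔS = -0.67 psu (deep − shallow).
Δρ/ρ₀ = −αΔT + βΔS = 6.75 × 10⁻⁴ − 5.427 × 10⁻⁴ = 1.323 × 10⁻⁴, so Δρ ≈ 0.1355 kg m⁻³.
N² = (g/ρ₀)·Δρ/Δz = g·(Δρ/ρ₀)/Δz = 9.81 × 1.323 × 10⁻⁴ / 79 = 1.6429 × 10⁻⁵ s⁻².
N = √(1.6429 × 10⁻⁵) = 4.0533 × 10⁻³ rad s⁻¹ → T = 2π/N = 1.5501 × 10³ s = 25.835 min ≈ 25.8 min.

25.8 min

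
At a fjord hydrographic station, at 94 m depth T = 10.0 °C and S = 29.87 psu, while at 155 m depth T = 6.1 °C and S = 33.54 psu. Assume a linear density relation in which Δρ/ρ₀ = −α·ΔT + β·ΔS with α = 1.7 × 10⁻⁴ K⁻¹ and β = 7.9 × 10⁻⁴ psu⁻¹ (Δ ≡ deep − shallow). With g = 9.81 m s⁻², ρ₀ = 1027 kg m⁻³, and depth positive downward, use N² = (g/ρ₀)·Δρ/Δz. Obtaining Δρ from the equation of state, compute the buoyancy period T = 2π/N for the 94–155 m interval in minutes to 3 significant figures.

ΔT = -3.9 K, ΔS = +3.67 psu (deep − shallow).
Δρ/ρ₀ = −αΔT + βΔS = 6.63 × 10⁻⁴ + 2.8993 × 10⁻³ = 3.5623 × 10⁻³, so Δρ ≈ 3.658 kg m⁻³.
N² = (g/ρ₀)·Δρ/Δz = g·(Δρ/ρ₀)/Δz = 9.81 × 3.5623 × 10⁻³ / 61 = 5.7289 × 10⁻⁴ s⁻².
N = √(5.7289 × 10⁻⁴) = 0.023935 rad s⁻¹ → T = 2π/N = 262.51 s = 4.3752 min ≈ 4.38 min.

4.38 min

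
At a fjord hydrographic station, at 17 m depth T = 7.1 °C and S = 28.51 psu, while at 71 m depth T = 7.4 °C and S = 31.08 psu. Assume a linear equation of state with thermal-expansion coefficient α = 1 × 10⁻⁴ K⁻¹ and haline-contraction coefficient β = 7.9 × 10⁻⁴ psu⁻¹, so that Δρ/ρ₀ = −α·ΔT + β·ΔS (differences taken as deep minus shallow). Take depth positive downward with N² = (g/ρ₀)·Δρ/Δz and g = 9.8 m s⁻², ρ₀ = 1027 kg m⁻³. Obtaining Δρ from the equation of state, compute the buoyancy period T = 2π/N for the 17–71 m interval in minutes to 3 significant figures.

5.50 min

ΔT = +0.3 K, ΔS = +2.57 psu (deep − shallow).
Δρ/ρ₀ = −αΔT + βΔS = -3.00 × 10⁻⁵ + 2.0303 × 10⁻³ = 2.0003 × 10⁻³, so Δρ ≈ 2.054 kg m⁻³.
N² = (g/ρ₀)·Δρ/Δz = g·(Δρ/ρ₀)/Δz = 9.8 × 2.0003 × 10⁻³ / 54 = 3.6302 × 10⁻⁴ s⁻².
N = √(3.6302 × 10⁻⁴) = 0.019053 rad s⁻¹ → T = 2π/N = 329.77 s = 5.4962 min ≈ 5.50 min.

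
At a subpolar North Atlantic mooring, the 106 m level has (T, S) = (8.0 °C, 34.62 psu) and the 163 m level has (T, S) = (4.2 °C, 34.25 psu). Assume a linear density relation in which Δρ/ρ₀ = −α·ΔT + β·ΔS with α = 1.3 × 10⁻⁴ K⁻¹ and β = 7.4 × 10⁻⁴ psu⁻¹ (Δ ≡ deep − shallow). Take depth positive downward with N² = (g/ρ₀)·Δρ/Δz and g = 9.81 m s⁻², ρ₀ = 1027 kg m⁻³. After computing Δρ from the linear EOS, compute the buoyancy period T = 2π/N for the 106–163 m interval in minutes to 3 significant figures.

17.0 min

ΔT = -3.8 K, ΔS = -0.37 psu (deep − shallow).
Δρ/ρ₀ = −αΔT + βΔS = 4.94 × 10⁻⁴ − 2.738 × 10⁻⁴ = 2.202 × 10⁻⁴, so Δρ ≈ 0.2261 kg m⁻³.
N² = (g/ρ₀)·Δρ/Δz = g·(Δρ/ρ₀)/Δz = 9.81 × 2.202 × 10⁻⁴ / 57 = 3.7898 × 10⁻⁵ s⁻².
N = √(3.7898 × 10⁻⁵) = 6.1561 × 10⁻³ rad s⁻¹ → T = 2π/N = 1.0206 × 10³ s = 17.010 min ≈ 17.0 min.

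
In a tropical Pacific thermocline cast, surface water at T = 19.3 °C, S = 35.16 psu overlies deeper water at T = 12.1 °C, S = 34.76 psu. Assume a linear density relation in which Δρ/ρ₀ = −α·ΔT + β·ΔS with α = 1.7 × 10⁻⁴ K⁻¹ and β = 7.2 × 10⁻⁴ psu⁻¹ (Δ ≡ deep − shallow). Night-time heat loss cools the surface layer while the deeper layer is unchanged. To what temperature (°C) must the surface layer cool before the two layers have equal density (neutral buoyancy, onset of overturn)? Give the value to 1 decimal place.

Neutral buoyancy requires Δρ = 0, i.e. −α(T_deep − T_surf′) + β(S_deep − S_surf) = 0.
T_surf′ = T_deep − (β/α)·ΔS = 12.1 − (7.2 × 10⁻⁴/1.7 × 10⁻⁴)·(-0.40) = 13.794 °C.
Cooling required: 19.3 − (13.794) = 5.506 °C.

13.8 °C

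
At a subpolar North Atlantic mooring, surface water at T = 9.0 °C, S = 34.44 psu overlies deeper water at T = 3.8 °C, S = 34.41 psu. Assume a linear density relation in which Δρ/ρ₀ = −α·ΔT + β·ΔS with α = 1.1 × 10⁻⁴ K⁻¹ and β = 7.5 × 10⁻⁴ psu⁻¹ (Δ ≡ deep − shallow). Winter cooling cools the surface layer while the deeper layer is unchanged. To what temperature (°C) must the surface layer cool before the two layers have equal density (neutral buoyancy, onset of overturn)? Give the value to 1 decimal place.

4.0 °C

Neutral buoyancy requires Δρ = 0, i.e. −α(T_deep − T_surf′) + β(S_deep − S_surf) = 0.
T_surf′ = T_deep − (β/α)·ΔS = 3.8 − (7.5 × 10⁻⁴/1.1 × 10⁻⁴)·(-0.03) = 4.005 °C.
Cooling required: 9.0 − (4.005) = 4.995 °C.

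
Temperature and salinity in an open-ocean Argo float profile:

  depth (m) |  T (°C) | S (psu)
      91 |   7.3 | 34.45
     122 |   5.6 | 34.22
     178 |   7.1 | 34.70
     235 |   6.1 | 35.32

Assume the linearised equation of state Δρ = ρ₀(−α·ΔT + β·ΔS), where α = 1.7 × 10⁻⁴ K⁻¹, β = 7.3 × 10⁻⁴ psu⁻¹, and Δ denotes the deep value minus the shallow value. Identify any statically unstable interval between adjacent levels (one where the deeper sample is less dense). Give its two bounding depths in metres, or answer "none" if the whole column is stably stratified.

Evaluate Δρ/ρ₀ = −αΔT + βΔS across each adjacent pair:
  91–122 m: −αΔT+βΔS = −(1.7 × 10⁻⁴)(-1.7)+(7.3 × 10⁻⁴)(-0.23) = 1.2 × 10⁻⁴ → stable
  122–178 m: −αΔT+βΔS = −(1.7 × 10⁻⁴)(+1.5)+(7.3 × 10⁻⁴)(+0.48) = 9.5 × 10⁻⁵ → stable
  178–235 m: −αΔT+βΔS = −(1.7 × 10⁻⁴)(-1.0)+(7.3 × 10⁻⁴)(+0.62) = 6.2 × 10⁻⁴ → stable
Every interval has Δρ > 0: the column is stably stratified throughout.

none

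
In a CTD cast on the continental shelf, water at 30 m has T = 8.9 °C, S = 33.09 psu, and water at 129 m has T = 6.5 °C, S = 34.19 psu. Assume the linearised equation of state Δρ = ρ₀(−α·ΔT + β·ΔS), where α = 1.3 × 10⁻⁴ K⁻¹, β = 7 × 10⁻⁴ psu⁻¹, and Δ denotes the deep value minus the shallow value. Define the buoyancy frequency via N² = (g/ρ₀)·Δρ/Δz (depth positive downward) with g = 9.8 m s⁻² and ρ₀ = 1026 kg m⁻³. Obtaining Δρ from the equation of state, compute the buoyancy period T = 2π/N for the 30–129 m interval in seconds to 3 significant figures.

ΔT = -2.4 K, ΔS = +1.10 psu (deep − shallow).
Δρ/ρ₀ = −αΔT + βΔS = 3.12 × 10⁻⁴ + 7.70 × 10⁻⁴ = 1.082 × 10⁻³, so Δρ ≈ 1.110 kg m⁻³.
N² = (g/ρ₀)·Δρ/Δz = g·(Δρ/ρ₀)/Δz = 9.8 × 1.082 × 10⁻³ / 99 = 1.0711 × 10⁻⁴ s⁻².
N = √(1.0711 × 10⁻⁴) = 0.010349 rad s⁻¹ → T = 2π/N = 607.13 s ≈ 607 s.

607 s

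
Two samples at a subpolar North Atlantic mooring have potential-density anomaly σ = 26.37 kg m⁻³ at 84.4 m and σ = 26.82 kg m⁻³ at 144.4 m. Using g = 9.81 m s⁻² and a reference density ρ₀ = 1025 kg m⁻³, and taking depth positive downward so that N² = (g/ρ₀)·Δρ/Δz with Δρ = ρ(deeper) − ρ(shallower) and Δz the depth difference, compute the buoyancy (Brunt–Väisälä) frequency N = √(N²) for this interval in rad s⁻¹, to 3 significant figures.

8.47 × 10⁻³ rad s⁻¹

Δρ = 1026.82 − 1026.37 = 0.45 kg m⁻³ over Δz = 144.4 − 84.4 = 60 m.
N² = (9.81/1025) × (0.45/60) = 7.1780 × 10⁻⁵ s⁻².
N = √(7.1780 × 10⁻⁵) = 8.4723 × 10⁻³ rad s⁻¹ ≈ 8.47 × 10⁻³ rad s⁻¹.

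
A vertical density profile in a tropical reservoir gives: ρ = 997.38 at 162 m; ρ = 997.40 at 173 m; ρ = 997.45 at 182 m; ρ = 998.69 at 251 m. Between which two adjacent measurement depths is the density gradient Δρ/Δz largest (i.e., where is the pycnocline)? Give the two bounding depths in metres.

Compute the density gradient over each adjacent pair:
  162–173 m: Δρ/Δz = 0.02/11 = 1.8 × 10⁻³ kg m⁻⁴
  173–182 m: Δρ/Δz = 0.05/9 = 5.6 × 10⁻³ kg m⁻⁴
  182–251 m: Δρ/Δz = 1.24/69 = 0.018 kg m⁻⁴
The largest gradient is in the 182–251 m interval — the pycnocline.

182–251 m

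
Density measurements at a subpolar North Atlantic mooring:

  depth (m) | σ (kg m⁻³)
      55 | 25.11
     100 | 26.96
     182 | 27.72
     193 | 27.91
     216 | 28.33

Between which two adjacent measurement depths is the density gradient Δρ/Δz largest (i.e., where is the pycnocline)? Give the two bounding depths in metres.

Compute the density gradient over each adjacent pair:
  55–100 m: Δρ/Δz = 1.85/45 = 0.041 kg m⁻⁴
  100–182 m: Δρ/Δz = 0.76/82 = 9.3 × 10⁻³ kg m⁻⁴
  182–193 m: Δρ/Δz = 0.19/11 = 0.017 kg m⁻⁴
  193–216 m: Δρ/Δz = 0.42/23 = 0.018 kg m⁻⁴
The largest gradient is in the 55–100 m interval — the pycnocline.

55–100 m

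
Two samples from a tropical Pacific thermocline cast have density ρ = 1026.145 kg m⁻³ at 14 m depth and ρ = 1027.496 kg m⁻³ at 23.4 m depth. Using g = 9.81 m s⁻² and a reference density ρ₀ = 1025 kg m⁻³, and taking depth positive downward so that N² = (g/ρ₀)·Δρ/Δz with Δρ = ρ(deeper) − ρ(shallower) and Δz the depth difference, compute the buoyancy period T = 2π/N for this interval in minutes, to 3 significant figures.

Δρ = 1027.496 − 1026.145 = 1.351 kg m⁻³ over Δz = 23.4 − 14 = 9.4 m.
N² = (9.81/1025) × (1.351/9.4) = 1.3755 × 10⁻³ s⁻².
N = √(1.3755 × 10⁻³) = 0.037088 rad s⁻¹, so T = 2π/N = 169.41 s = 2.8235 min ≈ 2.82 min.

2.82 min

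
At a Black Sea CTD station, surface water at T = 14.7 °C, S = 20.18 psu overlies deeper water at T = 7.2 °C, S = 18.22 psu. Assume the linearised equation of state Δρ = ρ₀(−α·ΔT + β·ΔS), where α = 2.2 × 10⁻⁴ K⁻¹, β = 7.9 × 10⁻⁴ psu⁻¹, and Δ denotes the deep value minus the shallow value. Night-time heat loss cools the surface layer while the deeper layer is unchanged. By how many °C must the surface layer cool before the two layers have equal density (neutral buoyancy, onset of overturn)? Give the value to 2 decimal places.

0.46 °C

Neutral buoyancy requires Δρ = 0, i.e. −α(T_deep − T_surf′) + β(S_deep − S_surf) = 0.
T_surf′ = T_deep − (β/α)·ΔS = 7.2 − (7.9 × 10⁻⁴/2.2 × 10⁻⁴)·(-1.96) = 14.2382 °C.
Cooling required: 14.7 − (14.2382) = 0.4618 °C.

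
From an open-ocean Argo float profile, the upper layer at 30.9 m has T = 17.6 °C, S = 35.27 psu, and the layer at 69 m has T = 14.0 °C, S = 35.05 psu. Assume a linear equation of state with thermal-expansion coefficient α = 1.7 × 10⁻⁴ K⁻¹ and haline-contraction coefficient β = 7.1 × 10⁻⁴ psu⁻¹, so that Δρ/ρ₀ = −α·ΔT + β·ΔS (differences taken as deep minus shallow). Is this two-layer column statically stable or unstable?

ΔT = 14.0 − 17.6 = -3.6 K and ΔS = 35.05 − 35.27 = -0.22 psu (deep − shallow).
−αΔT = 6.12 × 10⁻⁴; βΔS = -1.562 × 10⁻⁴; sum Δρ/ρ₀ = 4.558 × 10⁻⁴.
Δρ/ρ₀ > 0, so Δρ > 0: deeper water is denser → statically stable.

stable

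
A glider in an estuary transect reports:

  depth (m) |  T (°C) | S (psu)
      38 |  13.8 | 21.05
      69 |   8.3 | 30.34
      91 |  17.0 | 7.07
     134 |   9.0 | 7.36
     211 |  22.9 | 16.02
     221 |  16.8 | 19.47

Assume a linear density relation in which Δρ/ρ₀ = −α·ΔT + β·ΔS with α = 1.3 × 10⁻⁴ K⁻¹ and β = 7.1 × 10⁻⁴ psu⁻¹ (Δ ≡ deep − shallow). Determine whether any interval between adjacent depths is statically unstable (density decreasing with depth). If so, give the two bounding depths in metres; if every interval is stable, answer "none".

Evaluate Δρ/ρ₀ = −αΔT + βΔS across each adjacent pair:
  38–69 m: −αΔT+βΔS = −(1.3 × 10⁻⁴)(-5.5)+(7.1 × 10⁻⁴)(+9.29) = 7.3 × 10⁻³ → stable
  69–91 m: −αΔT+βΔS = −(1.3 × 10⁻⁴)(+8.7)+(7.1 × 10⁻⁴)(-23.27) = -0.018 → UNSTABLE
  91–134 m: −αΔT+βΔS = −(1.3 × 10⁻⁴)(-8.0)+(7.1 × 10⁻⁴)(+0.29) = 1.2 × 10⁻³ → stable
  134–211 m: −αΔT+βΔS = −(1.3 × 10⁻⁴)(+13.9)+(7.1 × 10⁻⁴)(+8.66) = 4.3 × 10⁻³ → stable
  211–221 m: −αΔT+βΔS = −(1.3 × 10⁻⁴)(-6.1)+(7.1 × 10⁻⁴)(+3.45) = 3.2 × 10⁻³ → stable
The 69–91 m interval has Δρ < 0: lighter water underlies denser water.

69–91 m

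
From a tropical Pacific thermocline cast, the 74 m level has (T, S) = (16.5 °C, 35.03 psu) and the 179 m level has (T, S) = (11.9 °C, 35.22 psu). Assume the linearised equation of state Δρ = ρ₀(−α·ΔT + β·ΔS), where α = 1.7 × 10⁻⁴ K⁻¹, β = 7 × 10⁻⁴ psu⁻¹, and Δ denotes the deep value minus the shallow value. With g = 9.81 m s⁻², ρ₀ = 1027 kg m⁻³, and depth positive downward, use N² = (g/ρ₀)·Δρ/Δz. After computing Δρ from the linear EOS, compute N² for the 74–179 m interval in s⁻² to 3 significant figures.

ΔT = -4.6 K, ΔS = +0.19 psu (deep − shallow).
Δρ/ρ₀ = −αΔT + βΔS = 7.82 × 10⁻⁴ + 1.33 × 10⁻⁴ = 9.15 × 10⁻⁴, so Δρ ≈ 0.9397 kg m⁻³.
N² = (g/ρ₀)·Δρ/Δz = g·(Δρ/ρ₀)/Δz = 9.81 × 9.15 × 10⁻⁴ / 105 = 8.5487 × 10⁻⁵ s⁻² ≈ 8.55 × 10⁻⁵ s⁻².

8.55 × 10⁻⁵ s⁻²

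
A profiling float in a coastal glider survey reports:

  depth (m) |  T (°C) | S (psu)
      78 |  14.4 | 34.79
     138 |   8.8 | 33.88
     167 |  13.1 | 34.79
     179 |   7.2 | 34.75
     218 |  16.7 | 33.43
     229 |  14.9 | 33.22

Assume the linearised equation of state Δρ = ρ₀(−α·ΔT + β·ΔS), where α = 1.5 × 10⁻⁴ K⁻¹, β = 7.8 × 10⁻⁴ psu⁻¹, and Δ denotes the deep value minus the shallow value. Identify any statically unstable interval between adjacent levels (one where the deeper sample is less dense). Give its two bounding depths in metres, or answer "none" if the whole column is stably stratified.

Evaluate Δρ/ρ₀ = −αΔT + βΔS across each adjacent pair:
  78–138 m: −αΔT+βΔS = −(1.5 × 10⁻⁴)(-5.6)+(7.8 × 10⁻⁴)(-0.91) = 1.3 × 10⁻⁴ → stable
  138–167 m: −αΔT+βΔS = −(1.5 × 10⁻⁴)(+4.3)+(7.8 × 10⁻⁴)(+0.91) = 6.5 × 10⁻⁵ → stable
  167–179 m: −αΔT+βΔS = −(1.5 × 10⁻⁴)(-5.9)+(7.8 × 10⁻⁴)(-0.04) = 8.5 × 10⁻⁴ → stable
  179–218 m: −αΔT+βΔS = −(1.5 × 10⁻⁴)(+9.5)+(7.8 × 10⁻⁴)(-1.32) = -2.5 × 10⁻³ → UNSTABLE
  218–229 m: −αΔT+βΔS = −(1.5 × 10⁻⁴)(-1.8)+(7.8 × 10⁻⁴)(-0.21) = 1.1 × 10⁻⁴ → stable
The 179–218 m interval has Δρ < 0: lighter water underlies denser water.

179–218 m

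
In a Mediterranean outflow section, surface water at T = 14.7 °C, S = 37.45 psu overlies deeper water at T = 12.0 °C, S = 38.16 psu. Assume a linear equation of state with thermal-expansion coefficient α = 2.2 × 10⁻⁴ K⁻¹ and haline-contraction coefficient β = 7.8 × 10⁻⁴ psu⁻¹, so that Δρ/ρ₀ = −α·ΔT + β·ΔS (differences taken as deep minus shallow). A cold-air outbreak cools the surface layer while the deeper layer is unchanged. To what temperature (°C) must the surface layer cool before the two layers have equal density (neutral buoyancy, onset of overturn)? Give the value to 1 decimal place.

Neutral buoyancy requires Δρ = 0, i.e. −α(T_deep − T_surf′) + β(S_deep − S_surf) = 0.
T_surf′ = T_deep − (β/α)·ΔS = 12.0 − (7.8 × 10⁻⁴/2.2 × 10⁻⁴)·(+0.71) = 9.483 °C.
Cooling required: 14.7 − (9.483) = 5.217 °C.

9.5 °C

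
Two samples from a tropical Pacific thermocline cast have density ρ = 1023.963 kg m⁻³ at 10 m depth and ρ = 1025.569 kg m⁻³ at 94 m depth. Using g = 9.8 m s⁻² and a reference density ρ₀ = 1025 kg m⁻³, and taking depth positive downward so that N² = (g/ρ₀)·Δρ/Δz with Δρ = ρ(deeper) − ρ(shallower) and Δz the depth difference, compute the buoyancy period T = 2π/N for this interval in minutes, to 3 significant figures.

Δρ = 1025.569 − 1023.963 = 1.606 kg m⁻³ over Δz = 94 − 10 = 84 m.
N² = (9.8/1025) × (1.606/84) = 1.8280 × 10⁻⁴ s⁻².
N = √(1.8280 × 10⁻⁴) = 0.013520 rad s⁻¹, so T = 2π/N = 464.73 s = 7.7455 min ≈ 7.75 min.

7.75 min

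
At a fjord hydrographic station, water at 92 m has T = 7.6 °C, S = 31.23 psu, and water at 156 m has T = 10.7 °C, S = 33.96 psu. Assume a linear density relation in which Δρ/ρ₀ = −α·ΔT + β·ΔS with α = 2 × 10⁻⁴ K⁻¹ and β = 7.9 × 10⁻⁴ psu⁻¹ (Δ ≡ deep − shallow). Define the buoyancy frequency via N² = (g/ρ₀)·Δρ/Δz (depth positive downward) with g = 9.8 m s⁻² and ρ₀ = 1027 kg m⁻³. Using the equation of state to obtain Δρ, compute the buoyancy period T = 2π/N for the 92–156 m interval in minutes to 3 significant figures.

6.83 min

ΔT = +3.1 K, ΔS = +2.73 psu (deep − shallow).
Δρ/ρ₀ = −αΔT + βΔS = -6.20 × 10⁻⁴ + 2.1567 × 10⁻³ = 1.5367 × 10⁻³, so Δρ ≈ 1.578 kg m⁻³.
N² = (g/ρ₀)·Δρ/Δz = g·(Δρ/ρ₀)/Δz = 9.8 × 1.5367 × 10⁻³ / 64 = 2.3531 × 10⁻⁴ s⁻².
N = √(2.3531 × 10⁻⁴) = 0.015340 rad s⁻¹ → T = 2π/N = 409.59 s = 6.8265 min ≈ 6.83 min.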